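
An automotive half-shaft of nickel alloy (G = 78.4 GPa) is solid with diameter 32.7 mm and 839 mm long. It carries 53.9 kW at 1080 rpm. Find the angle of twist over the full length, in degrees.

ω = 2π·1080/60 = 113.1 rad/s, so T = P/ω = 53.9×10³ / 113.1 = 476.6 N·m.
J = πd⁴/32 = π(0.0327)⁴/32 = 1.123×10^-7 m⁴.
θ = T·L/(G·J) = 476.6 × 0.839 / (78.4×10⁹ × 1.123×10^-7) = 0.04544 rad.

2.60°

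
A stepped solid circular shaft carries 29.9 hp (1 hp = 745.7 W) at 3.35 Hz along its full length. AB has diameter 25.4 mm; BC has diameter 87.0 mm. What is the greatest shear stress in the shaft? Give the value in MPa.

329 MPa

ω = 2π·3.35 = 21.05 rad/s, so T = P/ω = 29.9×745.7 / 21.05 = 1059 N·m.
Under the same torque, τ_max = 16T/(πd³) is largest where d is smallest — segment AB (d = 25.4 mm).
τ_max = 16·1059/(π·(0.0254)³) = 3.292×10^8 Pa.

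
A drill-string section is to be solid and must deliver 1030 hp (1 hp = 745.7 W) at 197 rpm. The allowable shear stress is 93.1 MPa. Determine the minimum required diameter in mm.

ω = 2π·197/60 = 20.63 rad/s, so T = P/ω = 1030×745.7 / 20.63 = 37230 N·m.
For a solid shaft τ_max = 16T/(πd³), so d = (16T/(π τ_allow))^(1/3) = (16·37230/(π·9.31×10^7))^(1/3) = 0.1268 m.

127 mm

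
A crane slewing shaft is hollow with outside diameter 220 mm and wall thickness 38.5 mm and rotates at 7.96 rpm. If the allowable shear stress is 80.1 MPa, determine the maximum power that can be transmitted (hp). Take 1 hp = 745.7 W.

154 hp

J = π(d_o⁴ − d_i⁴)/32 = π(0.220⁴ − 0.143⁴)/32 = 1.889×10^-4 m⁴.
T_max = τ_allow·J/r = 8.01×10^7 × 1.889×10^-4 / 0.110 = 137600 N·m.
ω = 2π·7.96/60 = 0.8336 rad/s, so P_max = T_max·ω = 1.147×10^5 W.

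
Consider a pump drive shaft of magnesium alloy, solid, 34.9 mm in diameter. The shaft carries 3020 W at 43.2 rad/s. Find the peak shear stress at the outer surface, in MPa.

8.38 MPa

ω = 43.2 rad/s, so T = P/ω = 3020 / 43.20 = 69.91 N·m.
J = πd⁴/32 = π(0.0349)⁴/32 = 1.456×10^-7 m⁴.
τ_max = T·r/J = 69.91 × 0.0175 / 1.456×10^-7 = 8.376×10^6 Pa.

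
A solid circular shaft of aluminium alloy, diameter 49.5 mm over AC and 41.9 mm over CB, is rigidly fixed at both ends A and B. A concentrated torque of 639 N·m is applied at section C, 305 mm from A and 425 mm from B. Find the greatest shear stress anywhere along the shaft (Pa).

1.96e7 Pa

Compatibility: T_A·a/J_AC = T_B·b/J_CB with T_A + T_B = T₀.
J_AC = 5.89×10^-7 m⁴, J_CB = 3.03×10^-7 m⁴, so T_A = T₀·(J_AC/a)/((J_AC/a)+(J_CB/b)) = 467.0 N·m, T_B = 172.0 N·m.
τ in each portion: τ_AC = 1.96×10^7 Pa, τ_CB = 1.19×10^7 Pa; maximum is in AC.
τ_max = T_AC·r/J = 467.0·0.0248/5.89×10^-7 = 1.961×10^7 Pa.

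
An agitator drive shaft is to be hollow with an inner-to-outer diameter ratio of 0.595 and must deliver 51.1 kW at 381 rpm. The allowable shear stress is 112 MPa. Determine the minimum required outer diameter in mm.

ω = 2π·381/60 = 39.90 rad/s, so T = P/ω = 51.1×10³ / 39.90 = 1281 N·m.
For a hollow shaft with d_i/d_o = 0.595: τ_max = 16T/(π d_o³ (1−k⁴)), so d_o = [16T/(π τ_allow (1−k⁴))]^(1/3) = [16·1281/(π·1.12×10^8·0.8747)]^(1/3) = 0.04053 m.

40.5 mm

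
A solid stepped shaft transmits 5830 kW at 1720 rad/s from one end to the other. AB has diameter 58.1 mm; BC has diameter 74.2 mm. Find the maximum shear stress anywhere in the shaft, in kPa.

ω = 1720 rad/s, so T = P/ω = 5830×10³ / 1720 = 3390 N·m.
Under the same torque, τ_max = 16T/(πd³) is largest where d is smallest — segment AB (d = 58.1 mm).
τ_max = 16·3390/(π·(0.0581)³) = 8.802×10^7 Pa.

88000 kPa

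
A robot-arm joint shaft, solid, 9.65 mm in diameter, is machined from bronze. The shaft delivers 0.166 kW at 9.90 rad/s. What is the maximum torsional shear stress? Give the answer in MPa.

95.0 MPa

ω = 9.90 rad/s, so T = P/ω = 0.166×10³ / 9.900 = 16.77 N·m.
J = πd⁴/32 = π(0.00965)⁴/32 = 8.514×10^-10 m⁴.
τ_max = T·r/J = 16.77 × 0.00483 / 8.514×10^-10 = 9.503×10^7 Pa.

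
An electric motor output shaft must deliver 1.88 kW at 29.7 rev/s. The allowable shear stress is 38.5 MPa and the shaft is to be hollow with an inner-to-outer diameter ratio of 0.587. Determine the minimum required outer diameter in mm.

ω = 2π·29.7 = 186.6 rad/s, so T = P/ω = 1.88×10³ / 186.6 = 10.07 N·m.
For a hollow shaft with d_i/d_o = 0.587: τ_max = 16T/(π d_o³ (1−k⁴)), so d_o = [16T/(π τ_allow (1−k⁴))]^(1/3) = [16·10.07/(π·3.85×10^7·0.8813)]^(1/3) = 0.01148 m.

11.5 mm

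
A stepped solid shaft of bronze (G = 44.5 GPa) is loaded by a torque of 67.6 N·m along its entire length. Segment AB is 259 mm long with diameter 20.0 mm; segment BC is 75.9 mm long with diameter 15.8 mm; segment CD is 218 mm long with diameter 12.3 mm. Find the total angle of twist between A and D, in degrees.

11.0°

J_AB = π(0.0200)⁴/32 = 1.57×10^-8 m⁴; J_BC = π(0.0158)⁴/32 = 6.12×10^-9 m⁴; J_CD = π(0.0123)⁴/32 = 2.25×10^-9 m⁴.
θ = (T/G)·Σ L_i/J_i = (67.60/44.5×10⁹)·(0.259/1.57×10^-8 + 0.0759/6.12×10^-9 + 0.218/2.25×10^-9) = 0.1913 rad.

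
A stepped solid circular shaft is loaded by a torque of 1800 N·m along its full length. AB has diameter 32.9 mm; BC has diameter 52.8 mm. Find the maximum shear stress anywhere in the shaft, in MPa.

257 MPa

Under the same torque, τ_max = 16T/(πd³) is largest where d is smallest — segment AB (d = 32.9 mm).
τ_max = 16·1800/(π·(0.0329)³) = 2.574×10^8 Pa.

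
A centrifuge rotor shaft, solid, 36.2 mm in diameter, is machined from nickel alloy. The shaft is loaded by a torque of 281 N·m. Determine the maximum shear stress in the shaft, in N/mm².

J = πd⁴/32 = π(0.0362)⁴/32 = 1.686×10^-7 m⁴.
τ_max = T·r/J = 281.0 × 0.0181 / 1.686×10^-7 = 3.017×10^7 Pa.

30.2 N/mm²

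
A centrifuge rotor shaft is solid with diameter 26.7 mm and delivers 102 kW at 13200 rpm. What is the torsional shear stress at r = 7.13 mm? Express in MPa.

10.5 MPa

ω = 2π·13200/60 = 1382 rad/s, so T = P/ω = 102×10³ / 1382 = 73.79 N·m.
J = πd⁴/32 = π(0.0267)⁴/32 = 4.989×10^-8 m⁴.
Shear stress varies linearly with radius: τ = T·r/J = 73.79 × 0.00713 / 4.989×10^-8 = 1.054×10^7 Pa.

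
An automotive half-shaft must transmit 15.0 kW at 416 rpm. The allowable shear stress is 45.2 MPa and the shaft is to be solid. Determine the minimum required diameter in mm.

33.9 mm

ω = 2π·416/60 = 43.56 rad/s, so T = P/ω = 15.0×10³ / 43.56 = 344.3 N·m.
For a solid shaft τ_max = 16T/(πd³), so d = (16T/(π τ_allow))^(1/3) = (16·344.3/(π·4.52×10^7))^(1/3) = 0.03385 m.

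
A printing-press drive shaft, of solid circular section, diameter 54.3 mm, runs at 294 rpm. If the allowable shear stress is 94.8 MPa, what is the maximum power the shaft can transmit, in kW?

91.8 kW

J = πd⁴/32 = π(0.0543)⁴/32 = 8.535×10^-7 m⁴.
T_max = τ_allow·J/r = 9.48×10^7 × 8.535×10^-7 / 0.0271 = 2980 N·m.
ω = 2π·294/60 = 30.79 rad/s, so P_max = T_max·ω = 9.175×10^4 W.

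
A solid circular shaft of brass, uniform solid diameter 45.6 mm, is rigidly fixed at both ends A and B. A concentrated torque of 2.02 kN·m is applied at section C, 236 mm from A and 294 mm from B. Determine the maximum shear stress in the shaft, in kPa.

60200 kPa

With uniform GJ and both ends fixed, compatibility θ_AC = θ_CB gives T_A·a = T_B·b, together with T_A + T_B = T₀.
T_A = T₀·b/(a+b) = 2020·294/530.0 = 1121 N·m; T_B = 899.5 N·m.
τ in each portion: τ_AC = 6.02×10^7 Pa, τ_CB = 4.83×10^7 Pa; maximum is in AC.
τ_max = T_AC·r/J = 1121·0.0228/4.24×10^-7 = 6.019×10^7 Pa.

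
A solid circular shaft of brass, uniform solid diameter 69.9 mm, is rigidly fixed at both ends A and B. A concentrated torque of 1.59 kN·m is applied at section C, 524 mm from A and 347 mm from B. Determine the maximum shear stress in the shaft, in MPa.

With uniform GJ and both ends fixed, compatibility θ_AC = θ_CB gives T_A·a = T_B·b, together with T_A + T_B = T₀.
T_A = T₀·b/(a+b) = 1590·347/871.0 = 633.4 N·m; T_B = 956.6 N·m.
τ in each portion: τ_AC = 9.45×10^6 Pa, τ_CB = 1.43×10^7 Pa; maximum is in CB.
τ_max = T_CB·r/J = 956.6·0.0350/2.34×10^-6 = 1.426×10^7 Pa.

14.3 MPa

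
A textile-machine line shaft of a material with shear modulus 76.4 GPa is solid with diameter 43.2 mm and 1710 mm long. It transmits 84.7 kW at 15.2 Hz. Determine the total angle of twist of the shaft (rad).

ω = 2π·15.2 = 95.50 rad/s, so T = P/ω = 84.7×10³ / 95.50 = 886.9 N·m.
J = πd⁴/32 = π(0.0432)⁴/32 = 3.419×10^-7 m⁴.
θ = T·L/(G·J) = 886.9 × 1.71 / (76.4×10⁹ × 3.419×10^-7) = 0.05805 rad.

0.0581 rad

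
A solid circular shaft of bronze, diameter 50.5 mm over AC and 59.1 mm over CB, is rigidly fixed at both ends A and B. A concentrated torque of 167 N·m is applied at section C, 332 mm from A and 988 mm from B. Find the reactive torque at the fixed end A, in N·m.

Compatibility: T_A·a/J_AC = T_B·b/J_CB with T_A + T_B = T₀.
J_AC = 6.39×10^-7 m⁴, J_CB = 1.20×10^-6 m⁴, so T_A = T₀·(J_AC/a)/((J_AC/a)+(J_CB/b)) = 102.4 N·m, T_B = 64.57 N·m.

102 N·m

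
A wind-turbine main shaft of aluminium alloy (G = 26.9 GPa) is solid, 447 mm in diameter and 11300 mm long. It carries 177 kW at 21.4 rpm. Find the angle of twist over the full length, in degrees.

ω = 2π·21.4/60 = 2.241 rad/s, so T = P/ω = 177×10³ / 2.241 = 78980 N·m.
J = πd⁴/32 = π(0.447)⁴/32 = 3.919×10^-3 m⁴.
θ = T·L/(G·J) = 78980 × 11.3 / (26.9×10⁹ × 3.919×10^-3) = 8.465×10^-3 rad.

0.485°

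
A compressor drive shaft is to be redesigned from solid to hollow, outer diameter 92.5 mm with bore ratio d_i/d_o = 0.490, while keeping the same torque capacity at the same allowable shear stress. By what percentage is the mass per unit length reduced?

20.9 %

Equal τ_max and T ⇒ the solid shaft needs d_s³ = d_o³(1−k⁴), so d_s = 92.5·(1−0.490⁴)^(1/3) = 90.69 mm.
Area ratio A_h/A_s = d_o²(1−k²)/d_s² = (1−k²)/(1−k⁴)^(2/3) = 0.7906.
Mass saving = 1 − 0.7906 = 20.9 %.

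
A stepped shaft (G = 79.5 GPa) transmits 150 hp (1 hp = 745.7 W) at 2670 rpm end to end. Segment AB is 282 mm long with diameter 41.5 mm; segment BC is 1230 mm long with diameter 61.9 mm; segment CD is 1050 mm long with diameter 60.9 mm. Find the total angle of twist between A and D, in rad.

ω = 2π·2670/60 = 279.6 rad/s, so T = P/ω = 150×745.7 / 279.6 = 400.1 N·m.
J_AB = π(0.0415)⁴/32 = 2.91×10^-7 m⁴; J_BC = π(0.0619)⁴/32 = 1.44×10^-6 m⁴; J_CD = π(0.0609)⁴/32 = 1.35×10^-6 m⁴.
θ = (T/G)·Σ L_i/J_i = (400.1/79.5×10⁹)·(0.282/2.91×10^-7 + 1.23/1.44×10^-6 + 1.05/1.35×10^-6) = 0.01308 rad.

0.0131 rad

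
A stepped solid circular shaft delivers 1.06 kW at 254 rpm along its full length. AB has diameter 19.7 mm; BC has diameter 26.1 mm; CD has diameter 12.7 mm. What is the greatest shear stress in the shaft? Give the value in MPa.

99.1 MPa

ω = 2π·254/60 = 26.60 rad/s, so T = P/ω = 1.06×10³ / 26.60 = 39.85 N·m.
Under the same torque, τ_max = 16T/(πd³) is largest where d is smallest — segment CD (d = 12.7 mm).
τ_max = 16·39.85/(π·(0.0127)³) = 9.908×10^7 Pa.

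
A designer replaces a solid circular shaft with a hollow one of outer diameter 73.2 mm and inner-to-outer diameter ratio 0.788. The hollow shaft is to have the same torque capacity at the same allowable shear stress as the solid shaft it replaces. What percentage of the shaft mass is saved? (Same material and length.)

47.6 %

Equal τ_max and T ⇒ the solid shaft needs d_s³ = d_o³(1−k⁴), so d_s = 73.2·(1−0.788⁴)^(1/3) = 62.23 mm.
Area ratio A_h/A_s = d_o²(1−k²)/d_s² = (1−k²)/(1−k⁴)^(2/3) = 0.5245.
Mass saving = 1 − 0.5245 = 47.6 %.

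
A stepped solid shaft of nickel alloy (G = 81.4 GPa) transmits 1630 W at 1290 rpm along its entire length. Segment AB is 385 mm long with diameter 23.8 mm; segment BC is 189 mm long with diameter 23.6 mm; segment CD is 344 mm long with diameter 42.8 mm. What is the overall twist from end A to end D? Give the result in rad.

ω = 2π·1290/60 = 135.1 rad/s, so T = P/ω = 1630 / 135.1 = 12.07 N·m.
J_AB = π(0.0238)⁴/32 = 3.15×10^-8 m⁴; J_BC = π(0.0236)⁴/32 = 3.05×10^-8 m⁴; J_CD = π(0.0428)⁴/32 = 3.29×10^-7 m⁴.
θ = (T/G)·Σ L_i/J_i = (12.07/81.4×10⁹)·(0.385/3.15×10^-8 + 0.189/3.05×10^-8 + 0.344/3.29×10^-7) = 2.886×10^-3 rad.

0.00289 rad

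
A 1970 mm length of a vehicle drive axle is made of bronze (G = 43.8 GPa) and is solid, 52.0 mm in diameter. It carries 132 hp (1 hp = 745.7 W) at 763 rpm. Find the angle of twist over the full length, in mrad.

ω = 2π·763/60 = 79.90 rad/s, so T = P/ω = 132×745.7 / 79.90 = 1232 N·m.
J = πd⁴/32 = π(0.0520)⁴/32 = 7.178×10^-7 m⁴.
θ = T·L/(G·J) = 1232 × 1.97 / (43.8×10⁹ × 7.178×10^-7) = 0.07719 rad.

77.2 mrad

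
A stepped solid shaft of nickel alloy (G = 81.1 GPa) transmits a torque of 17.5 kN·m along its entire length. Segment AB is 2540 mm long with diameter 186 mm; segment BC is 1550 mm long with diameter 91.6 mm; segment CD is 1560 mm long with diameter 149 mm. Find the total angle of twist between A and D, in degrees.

3.44°

J_AB = π(0.186)⁴/32 = 1.18×10^-4 m⁴; J_BC = π(0.0916)⁴/32 = 6.91×10^-6 m⁴; J_CD = π(0.149)⁴/32 = 4.84×10^-5 m⁴.
θ = (T/G)·Σ L_i/J_i = (17500/81.1×10⁹)·(2.54/1.18×10^-4 + 1.55/6.91×10^-6 + 1.56/4.84×10^-5) = 0.06001 rad.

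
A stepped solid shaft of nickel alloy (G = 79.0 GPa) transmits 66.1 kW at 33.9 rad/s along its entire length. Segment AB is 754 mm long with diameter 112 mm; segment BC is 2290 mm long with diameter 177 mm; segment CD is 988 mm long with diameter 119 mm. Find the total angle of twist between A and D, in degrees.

0.174°

ω = 33.9 rad/s, so T = P/ω = 66.1×10³ / 33.90 = 1950 N·m.
J_AB = π(0.112)⁴/32 = 1.54×10^-5 m⁴; J_BC = π(0.177)⁴/32 = 9.64×10^-5 m⁴; J_CD = π(0.119)⁴/32 = 1.97×10^-5 m⁴.
θ = (T/G)·Σ L_i/J_i = (1950/79.0×10⁹)·(0.754/1.54×10^-5 + 2.29/9.64×10^-5 + 0.988/1.97×10^-5) = 3.030×10^-3 rad.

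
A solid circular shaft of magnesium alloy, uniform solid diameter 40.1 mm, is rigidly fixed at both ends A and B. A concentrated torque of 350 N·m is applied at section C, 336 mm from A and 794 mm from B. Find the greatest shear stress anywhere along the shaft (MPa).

With uniform GJ and both ends fixed, compatibility θ_AC = θ_CB gives T_A·a = T_B·b, together with T_A + T_B = T₀.
T_A = T₀·b/(a+b) = 350.0·794/1130 = 245.9 N·m; T_B = 104.1 N·m.
τ in each portion: τ_AC = 1.94×10^7 Pa, τ_CB = 8.22×10^6 Pa; maximum is in AC.
τ_max = T_AC·r/J = 245.9·0.0201/2.54×10^-7 = 1.942×10^7 Pa.

19.4 MPa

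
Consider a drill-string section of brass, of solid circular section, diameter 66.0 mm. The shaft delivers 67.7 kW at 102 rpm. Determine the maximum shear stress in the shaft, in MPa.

112 MPa

ω = 2π·102/60 = 10.68 rad/s, so T = P/ω = 67.7×10³ / 10.68 = 6338 N·m.
J = πd⁴/32 = π(0.0660)⁴/32 = 1.863×10^-6 m⁴.
τ_max = T·r/J = 6338 × 0.0330 / 1.863×10^-6 = 1.123×10^8 Pa.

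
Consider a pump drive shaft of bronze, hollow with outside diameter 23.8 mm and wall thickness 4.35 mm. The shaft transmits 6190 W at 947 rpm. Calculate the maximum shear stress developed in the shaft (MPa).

ω = 2π·947/60 = 99.17 rad/s, so T = P/ω = 6190 / 99.17 = 62.42 N·m.
J = π(d_o⁴ − d_i⁴)/32 = π(0.0238⁴ − 0.0151⁴)/32 = 2.640×10^-8 m⁴.
τ_max = T·r/J = 62.42 × 0.0119 / 2.640×10^-8 = 2.814×10^7 Pa.

28.1 MPa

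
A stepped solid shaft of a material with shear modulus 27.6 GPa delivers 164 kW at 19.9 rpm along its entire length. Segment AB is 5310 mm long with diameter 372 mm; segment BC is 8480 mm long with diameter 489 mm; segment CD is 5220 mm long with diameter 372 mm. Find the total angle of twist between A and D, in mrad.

ω = 2π·19.9/60 = 2.084 rad/s, so T = P/ω = 164×10³ / 2.084 = 78700 N·m.
J_AB = π(0.372)⁴/32 = 1.88×10^-3 m⁴; J_BC = π(0.489)⁴/32 = 5.61×10^-3 m⁴; J_CD = π(0.372)⁴/32 = 1.88×10^-3 m⁴.
θ = (T/G)·Σ L_i/J_i = (78700/27.6×10⁹)·(5.31/1.88×10^-3 + 8.48/5.61×10^-3 + 5.22/1.88×10^-3) = 0.02028 rad.

20.3 mrad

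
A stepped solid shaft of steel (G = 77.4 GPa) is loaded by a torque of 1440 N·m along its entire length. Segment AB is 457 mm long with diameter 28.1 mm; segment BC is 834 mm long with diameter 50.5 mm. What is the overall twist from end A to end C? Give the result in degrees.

J_AB = π(0.0281)⁴/32 = 6.12×10^-8 m⁴; J_BC = π(0.0505)⁴/32 = 6.39×10^-7 m⁴.
θ = (T/G)·Σ L_i/J_i = (1440/77.4×10⁹)·(0.457/6.12×10^-8 + 0.834/6.39×10^-7) = 0.1632 rad.

9.35°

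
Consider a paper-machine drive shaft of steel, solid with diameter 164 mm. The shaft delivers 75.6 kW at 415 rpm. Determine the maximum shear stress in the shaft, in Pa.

ω = 2π·415/60 = 43.46 rad/s, so T = P/ω = 75.6×10³ / 43.46 = 1740 N·m.
J = πd⁴/32 = π(0.164)⁴/32 = 7.102×10^-5 m⁴.
τ_max = T·r/J = 1740 × 0.0820 / 7.102×10^-5 = 2.009×10^6 Pa.

2.01e6 Pa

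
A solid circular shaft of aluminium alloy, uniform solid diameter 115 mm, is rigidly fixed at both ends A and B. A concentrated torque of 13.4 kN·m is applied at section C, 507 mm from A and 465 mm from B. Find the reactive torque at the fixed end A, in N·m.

6410 N·m

With uniform GJ and both ends fixed, compatibility θ_AC = θ_CB gives T_A·a = T_B·b, together with T_A + T_B = T₀.
T_A = T₀·b/(a+b) = 13400·465/972.0 = 6410 N·m; T_B = 6990 N·m.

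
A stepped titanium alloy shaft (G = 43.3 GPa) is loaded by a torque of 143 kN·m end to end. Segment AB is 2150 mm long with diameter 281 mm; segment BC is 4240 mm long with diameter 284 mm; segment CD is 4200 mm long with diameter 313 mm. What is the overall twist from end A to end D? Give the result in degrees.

J_AB = π(0.281)⁴/32 = 6.12×10^-4 m⁴; J_BC = π(0.284)⁴/32 = 6.39×10^-4 m⁴; J_CD = π(0.313)⁴/32 = 9.42×10^-4 m⁴.
θ = (T/G)·Σ L_i/J_i = (143000/43.3×10⁹)·(2.15/6.12×10^-4 + 4.24/6.39×10^-4 + 4.20/9.42×10^-4) = 0.04825 rad.

2.76°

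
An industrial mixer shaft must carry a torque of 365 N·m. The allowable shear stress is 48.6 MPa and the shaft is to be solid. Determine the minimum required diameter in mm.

33.7 mm

For a solid shaft τ_max = 16T/(πd³), so d = (16T/(π τ_allow))^(1/3) = (16·365.0/(π·4.86×10^7))^(1/3) = 0.03369 m.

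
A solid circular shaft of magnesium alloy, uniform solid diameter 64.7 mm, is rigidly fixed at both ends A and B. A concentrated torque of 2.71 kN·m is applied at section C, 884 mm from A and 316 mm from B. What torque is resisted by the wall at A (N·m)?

714 N·m

With uniform GJ and both ends fixed, compatibility θ_AC = θ_CB gives T_A·a = T_B·b, together with T_A + T_B = T₀.
T_A = T₀·b/(a+b) = 2710·316/1200 = 713.6 N·m; T_B = 1996 N·m.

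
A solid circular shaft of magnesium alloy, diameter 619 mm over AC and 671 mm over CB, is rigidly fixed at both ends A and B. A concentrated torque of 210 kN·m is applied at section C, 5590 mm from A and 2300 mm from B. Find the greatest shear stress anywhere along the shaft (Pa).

2.73e6 Pa

Compatibility: T_A·a/J_AC = T_B·b/J_CB with T_A + T_B = T₀.
J_AC = 0.0144 m⁴, J_CB = 0.0199 m⁴, so T_A = T₀·(J_AC/a)/((J_AC/a)+(J_CB/b)) = 48210 N·m, T_B = 161800 N·m.
τ in each portion: τ_AC = 1.04×10^6 Pa, τ_CB = 2.73×10^6 Pa; maximum is in CB.
τ_max = T_CB·r/J = 161800·0.336/0.0199 = 2.727×10^6 Pa.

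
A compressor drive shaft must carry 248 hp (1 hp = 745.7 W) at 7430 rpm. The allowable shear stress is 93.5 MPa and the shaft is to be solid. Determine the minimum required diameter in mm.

ω = 2π·7430/60 = 778.1 rad/s, so T = P/ω = 248×745.7 / 778.1 = 237.7 N·m.
For a solid shaft τ_max = 16T/(πd³), so d = (16T/(π τ_allow))^(1/3) = (16·237.7/(π·9.35×10^7))^(1/3) = 0.02348 m.

23.5 mm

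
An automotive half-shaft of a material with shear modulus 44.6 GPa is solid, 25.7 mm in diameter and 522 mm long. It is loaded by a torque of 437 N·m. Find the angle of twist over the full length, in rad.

J = πd⁴/32 = π(0.0257)⁴/32 = 4.283×10^-8 m⁴.
θ = T·L/(G·J) = 437.0 × 0.522 / (44.6×10⁹ × 4.283×10^-8) = 0.1194 rad.

0.119 rad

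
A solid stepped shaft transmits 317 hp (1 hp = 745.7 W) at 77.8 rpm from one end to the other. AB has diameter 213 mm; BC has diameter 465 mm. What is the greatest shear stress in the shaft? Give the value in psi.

2220 psi

ω = 2π·77.8/60 = 8.147 rad/s, so T = P/ω = 317×745.7 / 8.147 = 29010 N·m.
Under the same torque, τ_max = 16T/(πd³) is largest where d is smallest — segment AB (d = 213 mm).
τ_max = 16·29010/(π·(0.213)³) = 1.529×10^7 Pa.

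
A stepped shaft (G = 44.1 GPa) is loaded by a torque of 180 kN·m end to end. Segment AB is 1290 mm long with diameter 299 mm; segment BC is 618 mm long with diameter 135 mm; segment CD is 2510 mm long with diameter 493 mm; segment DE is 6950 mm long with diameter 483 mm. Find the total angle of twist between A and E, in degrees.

5.22°

J_AB = π(0.299)⁴/32 = 7.85×10^-4 m⁴; J_BC = π(0.135)⁴/32 = 3.26×10^-5 m⁴; J_CD = π(0.493)⁴/32 = 5.80×10^-3 m⁴; J_DE = π(0.483)⁴/32 = 5.34×10^-3 m⁴.
θ = (T/G)·Σ L_i/J_i = (180000/44.1×10⁹)·(1.29/7.85×10^-4 + 0.618/3.26×10^-5 + 2.51/5.80×10^-3 + 6.95/5.34×10^-3) = 0.09114 rad.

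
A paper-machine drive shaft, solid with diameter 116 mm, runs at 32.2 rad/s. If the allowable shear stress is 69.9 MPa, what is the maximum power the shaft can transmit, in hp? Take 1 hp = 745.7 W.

J = πd⁴/32 = π(0.116)⁴/32 = 1.778×10^-5 m⁴.
T_max = τ_allow·J/r = 6.99×10^7 × 1.778×10^-5 / 0.0580 = 21420 N·m.
ω = 32.2 rad/s, so P_max = T_max·ω = 6.898×10^5 W.

925 hp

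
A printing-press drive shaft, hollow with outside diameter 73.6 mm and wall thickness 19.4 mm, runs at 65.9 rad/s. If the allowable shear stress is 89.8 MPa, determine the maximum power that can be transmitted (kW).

440 kW

J = π(d_o⁴ − d_i⁴)/32 = π(0.0736⁴ − 0.0348⁴)/32 = 2.737×10^-6 m⁴.
T_max = τ_allow·J/r = 8.98×10^7 × 2.737×10^-6 / 0.0368 = 6678 N·m.
ω = 65.9 rad/s, so P_max = T_max·ω = 4.401×10^5 W.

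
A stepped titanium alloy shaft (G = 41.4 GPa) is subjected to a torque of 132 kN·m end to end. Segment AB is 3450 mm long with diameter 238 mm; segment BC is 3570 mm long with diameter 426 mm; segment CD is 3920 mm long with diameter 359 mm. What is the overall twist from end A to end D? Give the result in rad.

J_AB = π(0.238)⁴/32 = 3.15×10^-4 m⁴; J_BC = π(0.426)⁴/32 = 3.23×10^-3 m⁴; J_CD = π(0.359)⁴/32 = 1.63×10^-3 m⁴.
θ = (T/G)·Σ L_i/J_i = (132000/41.4×10⁹)·(3.45/3.15×10^-4 + 3.57/3.23×10^-3 + 3.92/1.63×10^-3) = 0.04611 rad.

0.0461 rad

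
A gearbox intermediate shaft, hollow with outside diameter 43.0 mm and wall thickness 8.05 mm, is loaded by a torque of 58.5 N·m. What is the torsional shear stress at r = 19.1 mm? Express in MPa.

3.93 MPa

J = π(d_o⁴ − d_i⁴)/32 = π(0.0430⁴ − 0.0269⁴)/32 = 2.842×10^-7 m⁴.
Shear stress varies linearly with radius: τ = T·r/J = 58.50 × 0.0191 / 2.842×10^-7 = 3.931×10^6 Pa.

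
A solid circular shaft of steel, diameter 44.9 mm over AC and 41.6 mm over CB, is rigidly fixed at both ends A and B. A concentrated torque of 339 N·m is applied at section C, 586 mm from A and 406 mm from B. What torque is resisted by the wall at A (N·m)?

Compatibility: T_A·a/J_AC = T_B·b/J_CB with T_A + T_B = T₀.
J_AC = 3.99×10^-7 m⁴, J_CB = 2.94×10^-7 m⁴, so T_A = T₀·(J_AC/a)/((J_AC/a)+(J_CB/b)) = 164.3 N·m, T_B = 174.7 N·m.

164 N·m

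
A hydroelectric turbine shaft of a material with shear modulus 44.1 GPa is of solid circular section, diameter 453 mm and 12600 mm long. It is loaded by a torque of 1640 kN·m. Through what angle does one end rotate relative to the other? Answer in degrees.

6.49°

J = πd⁴/32 = π(0.453)⁴/32 = 4.134×10^-3 m⁴.
θ = T·L/(G·J) = 1.640e6 × 12.6 / (44.1×10⁹ × 4.134×10^-3) = 0.1133 rad.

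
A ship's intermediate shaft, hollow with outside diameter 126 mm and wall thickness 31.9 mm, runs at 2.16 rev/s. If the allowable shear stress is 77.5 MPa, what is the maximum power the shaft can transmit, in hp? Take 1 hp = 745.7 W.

J = π(d_o⁴ − d_i⁴)/32 = π(0.126⁴ − 0.0622⁴)/32 = 2.328×10^-5 m⁴.
T_max = τ_allow·J/r = 7.75×10^7 × 2.328×10^-5 / 0.0630 = 28630 N·m.
ω = 2π·2.16 = 13.57 rad/s, so P_max = T_max·ω = 3.886×10^5 W.

521 hp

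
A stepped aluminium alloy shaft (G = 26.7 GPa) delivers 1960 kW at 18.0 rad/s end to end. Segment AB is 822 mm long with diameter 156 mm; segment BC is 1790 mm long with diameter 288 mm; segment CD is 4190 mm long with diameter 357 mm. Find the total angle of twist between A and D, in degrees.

4.54°

ω = 18.0 rad/s, so T = P/ω = 1960×10³ / 18.00 = 108900 N·m.
J_AB = π(0.156)⁴/32 = 5.81×10^-5 m⁴; J_BC = π(0.288)⁴/32 = 6.75×10^-4 m⁴; J_CD = π(0.357)⁴/32 = 1.59×10^-3 m⁴.
θ = (T/G)·Σ L_i/J_i = (108900/26.7×10⁹)·(0.822/5.81×10^-5 + 1.79/6.75×10^-4 + 4.19/1.59×10^-3) = 0.07918 rad.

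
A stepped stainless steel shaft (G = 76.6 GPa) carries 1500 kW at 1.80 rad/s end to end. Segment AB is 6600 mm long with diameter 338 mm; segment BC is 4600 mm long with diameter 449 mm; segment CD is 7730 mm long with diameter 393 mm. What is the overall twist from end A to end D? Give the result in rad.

ω = 1.80 rad/s, so T = P/ω = 1500×10³ / 1.800 = 833300 N·m.
J_AB = π(0.338)⁴/32 = 1.28×10^-3 m⁴; J_BC = π(0.449)⁴/32 = 3.99×10^-3 m⁴; J_CD = π(0.393)⁴/32 = 2.34×10^-3 m⁴.
θ = (T/G)·Σ L_i/J_i = (833300/76.6×10⁹)·(6.60/1.28×10^-3 + 4.60/3.99×10^-3 + 7.73/2.34×10^-3) = 0.1045 rad.

0.104 rad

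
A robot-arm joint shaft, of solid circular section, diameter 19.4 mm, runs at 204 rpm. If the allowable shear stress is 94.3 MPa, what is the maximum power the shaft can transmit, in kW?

2.89 kW

J = πd⁴/32 = π(0.0194)⁴/32 = 1.391×10^-8 m⁴.
T_max = τ_allow·J/r = 9.43×10^7 × 1.391×10^-8 / 0.00970 = 135.2 N·m.
ω = 2π·204/60 = 21.36 rad/s, so P_max = T_max·ω = 2888 W.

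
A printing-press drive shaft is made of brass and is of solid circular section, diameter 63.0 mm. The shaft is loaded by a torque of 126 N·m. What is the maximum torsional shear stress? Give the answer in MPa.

2.57 MPa

J = πd⁴/32 = π(0.0630)⁴/32 = 1.547×10^-6 m⁴.
τ_max = T·r/J = 126.0 × 0.0315 / 1.547×10^-6 = 2.566×10^6 Pa.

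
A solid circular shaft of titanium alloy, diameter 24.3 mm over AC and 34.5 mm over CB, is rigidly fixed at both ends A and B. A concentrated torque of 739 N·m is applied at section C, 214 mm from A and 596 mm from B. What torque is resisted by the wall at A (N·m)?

301 N·m

Compatibility: T_A·a/J_AC = T_B·b/J_CB with T_A + T_B = T₀.
J_AC = 3.42×10^-8 m⁴, J_CB = 1.39×10^-7 m⁴, so T_A = T₀·(J_AC/a)/((J_AC/a)+(J_CB/b)) = 300.5 N·m, T_B = 438.5 N·m.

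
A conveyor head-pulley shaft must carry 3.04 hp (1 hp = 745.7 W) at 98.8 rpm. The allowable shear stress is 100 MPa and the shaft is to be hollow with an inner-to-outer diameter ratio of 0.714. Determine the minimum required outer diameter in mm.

ω = 2π·98.8/60 = 10.35 rad/s, so T = P/ω = 3.04×745.7 / 10.35 = 219.1 N·m.
For a hollow shaft with d_i/d_o = 0.714: τ_max = 16T/(π d_o³ (1−k⁴)), so d_o = [16T/(π τ_allow (1−k⁴))]^(1/3) = [16·219.1/(π·1.00×10^8·0.7401)]^(1/3) = 0.02470 m.

24.7 mm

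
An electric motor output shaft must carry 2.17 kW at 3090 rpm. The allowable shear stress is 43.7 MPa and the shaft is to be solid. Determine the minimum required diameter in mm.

9.21 mm

ω = 2π·3090/60 = 323.6 rad/s, so T = P/ω = 2.17×10³ / 323.6 = 6.706 N·m.
For a solid shaft τ_max = 16T/(πd³), so d = (16T/(π τ_allow))^(1/3) = (16·6.706/(π·4.37×10^7))^(1/3) = 0.009211 m.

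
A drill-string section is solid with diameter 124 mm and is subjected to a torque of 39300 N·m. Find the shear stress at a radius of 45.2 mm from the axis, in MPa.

76.5 MPa

J = πd⁴/32 = π(0.124)⁴/32 = 2.321×10^-5 m⁴.
Shear stress varies linearly with radius: τ = T·r/J = 39300 × 0.0452 / 2.321×10^-5 = 7.653×10^7 Pa.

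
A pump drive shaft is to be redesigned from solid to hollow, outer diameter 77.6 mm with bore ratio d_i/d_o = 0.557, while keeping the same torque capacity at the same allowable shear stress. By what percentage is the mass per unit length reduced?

Equal τ_max and T ⇒ the solid shaft needs d_s³ = d_o³(1−k⁴), so d_s = 77.6·(1−0.557⁴)^(1/3) = 75.03 mm.
Area ratio A_h/A_s = d_o²(1−k²)/d_s² = (1−k²)/(1−k⁴)^(2/3) = 0.7379.
Mass saving = 1 − 0.7379 = 26.2 %.

26.2 %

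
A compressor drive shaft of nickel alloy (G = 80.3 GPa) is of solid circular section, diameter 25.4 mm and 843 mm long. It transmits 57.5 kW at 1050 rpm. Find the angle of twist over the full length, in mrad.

134 mrad

ω = 2π·1050/60 = 110.0 rad/s, so T = P/ω = 57.5×10³ / 110.0 = 522.9 N·m.
J = πd⁴/32 = π(0.0254)⁴/32 = 4.086×10^-8 m⁴.
θ = T·L/(G·J) = 522.9 × 0.843 / (80.3×10⁹ × 4.086×10^-8) = 0.1343 rad.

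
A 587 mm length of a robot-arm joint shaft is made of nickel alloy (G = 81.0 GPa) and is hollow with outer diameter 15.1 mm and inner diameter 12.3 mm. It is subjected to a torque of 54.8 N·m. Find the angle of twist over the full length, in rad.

0.139 rad

J = π(d_o⁴ − d_i⁴)/32 = π(0.0151⁴ − 0.0123⁴)/32 = 2.857×10^-9 m⁴.
θ = T·L/(G·J) = 54.80 × 0.587 / (81.0×10⁹ × 2.857×10^-9) = 0.1390 rad.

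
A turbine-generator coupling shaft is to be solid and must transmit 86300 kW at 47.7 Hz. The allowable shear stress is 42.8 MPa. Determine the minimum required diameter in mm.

ω = 2π·47.7 = 299.7 rad/s, so T = P/ω = 86300×10³ / 299.7 = 287900 N·m.
For a solid shaft τ_max = 16T/(πd³), so d = (16T/(π τ_allow))^(1/3) = (16·287900/(π·4.28×10^7))^(1/3) = 0.3248 m.

325 mm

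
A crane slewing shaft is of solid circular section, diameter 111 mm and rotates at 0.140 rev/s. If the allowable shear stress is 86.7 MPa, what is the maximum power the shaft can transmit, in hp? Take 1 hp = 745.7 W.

J = πd⁴/32 = π(0.111)⁴/32 = 1.490×10^-5 m⁴.
T_max = τ_allow·J/r = 8.67×10^7 × 1.490×10^-5 / 0.0555 = 23280 N·m.
ω = 2π·0.140 = 0.8796 rad/s, so P_max = T_max·ω = 2.048×10^4 W.

27.5 hp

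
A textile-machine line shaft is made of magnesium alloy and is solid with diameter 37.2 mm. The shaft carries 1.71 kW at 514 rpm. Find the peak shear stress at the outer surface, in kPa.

ω = 2π·514/60 = 53.83 rad/s, so T = P/ω = 1.71×10³ / 53.83 = 31.77 N·m.
J = πd⁴/32 = π(0.0372)⁴/32 = 1.880×10^-7 m⁴.
τ_max = T·r/J = 31.77 × 0.0186 / 1.880×10^-7 = 3.143×10^6 Pa.

3140 kPa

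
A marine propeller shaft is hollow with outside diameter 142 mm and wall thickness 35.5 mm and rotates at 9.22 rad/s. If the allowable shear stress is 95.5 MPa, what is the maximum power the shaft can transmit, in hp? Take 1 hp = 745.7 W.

622 hp

J = π(d_o⁴ − d_i⁴)/32 = π(0.142⁴ − 0.0710⁴)/32 = 3.742×10^-5 m⁴.
T_max = τ_allow·J/r = 9.55×10^7 × 3.742×10^-5 / 0.0710 = 50330 N·m.
ω = 9.22 rad/s, so P_max = T_max·ω = 4.641×10^5 W.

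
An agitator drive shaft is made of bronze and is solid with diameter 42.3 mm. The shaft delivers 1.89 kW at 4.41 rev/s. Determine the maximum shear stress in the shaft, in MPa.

ω = 2π·4.41 = 27.71 rad/s, so T = P/ω = 1.89×10³ / 27.71 = 68.21 N·m.
J = πd⁴/32 = π(0.0423)⁴/32 = 3.143×10^-7 m⁴.
τ_max = T·r/J = 68.21 × 0.0211 / 3.143×10^-7 = 4.590×10^6 Pa.

4.59 MPa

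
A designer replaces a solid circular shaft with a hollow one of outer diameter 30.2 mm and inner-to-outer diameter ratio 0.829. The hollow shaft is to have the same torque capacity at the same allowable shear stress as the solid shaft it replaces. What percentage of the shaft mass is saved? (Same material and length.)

Equal τ_max and T ⇒ the solid shaft needs d_s³ = d_o³(1−k⁴), so d_s = 30.2·(1−0.829⁴)^(1/3) = 24.40 mm.
Area ratio A_h/A_s = d_o²(1−k²)/d_s² = (1−k²)/(1−k⁴)^(2/3) = 0.4789.
Mass saving = 1 − 0.4789 = 52.1 %.

52.1 %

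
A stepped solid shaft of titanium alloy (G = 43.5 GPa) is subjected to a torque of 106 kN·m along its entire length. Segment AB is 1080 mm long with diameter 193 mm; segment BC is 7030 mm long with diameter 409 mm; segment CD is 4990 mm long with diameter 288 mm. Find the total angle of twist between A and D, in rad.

0.0436 rad

J_AB = π(0.193)⁴/32 = 1.36×10^-4 m⁴; J_BC = π(0.409)⁴/32 = 2.75×10^-3 m⁴; J_CD = π(0.288)⁴/32 = 6.75×10^-4 m⁴.
θ = (T/G)·Σ L_i/J_i = (106000/43.5×10⁹)·(1.08/1.36×10^-4 + 7.03/2.75×10^-3 + 4.99/6.75×10^-4) = 0.04356 rad.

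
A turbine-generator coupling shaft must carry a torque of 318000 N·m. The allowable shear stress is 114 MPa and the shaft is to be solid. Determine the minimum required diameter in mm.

For a solid shaft τ_max = 16T/(πd³), so d = (16T/(π τ_allow))^(1/3) = (16·318000/(π·1.14×10^8))^(1/3) = 0.2422 m.

242 mm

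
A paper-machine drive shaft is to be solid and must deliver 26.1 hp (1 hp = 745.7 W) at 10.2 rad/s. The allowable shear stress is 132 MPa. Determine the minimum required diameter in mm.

ω = 10.2 rad/s, so T = P/ω = 26.1×745.7 / 10.20 = 1908 N·m.
For a solid shaft τ_max = 16T/(πd³), so d = (16T/(π τ_allow))^(1/3) = (16·1908/(π·1.32×10^8))^(1/3) = 0.04191 m.

41.9 mm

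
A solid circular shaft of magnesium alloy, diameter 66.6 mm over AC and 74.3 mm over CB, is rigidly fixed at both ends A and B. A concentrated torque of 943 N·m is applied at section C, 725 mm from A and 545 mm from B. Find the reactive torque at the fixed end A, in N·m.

Compatibility: T_A·a/J_AC = T_B·b/J_CB with T_A + T_B = T₀.
J_AC = 1.93×10^-6 m⁴, J_CB = 2.99×10^-6 m⁴, so T_A = T₀·(J_AC/a)/((J_AC/a)+(J_CB/b)) = 308.1 N·m, T_B = 634.9 N·m.

308 N·m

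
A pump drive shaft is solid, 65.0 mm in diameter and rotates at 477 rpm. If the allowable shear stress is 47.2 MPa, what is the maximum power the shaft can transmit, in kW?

127 kW

J = πd⁴/32 = π(0.0650)⁴/32 = 1.752×10^-6 m⁴.
T_max = τ_allow·J/r = 4.72×10^7 × 1.752×10^-6 / 0.0325 = 2545 N·m.
ω = 2π·477/60 = 49.95 rad/s, so P_max = T_max·ω = 1.271×10^5 W.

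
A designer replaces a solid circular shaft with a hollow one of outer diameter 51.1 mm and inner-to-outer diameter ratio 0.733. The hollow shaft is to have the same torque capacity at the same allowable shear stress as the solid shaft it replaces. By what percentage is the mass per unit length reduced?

41.9 %

Equal τ_max and T ⇒ the solid shaft needs d_s³ = d_o³(1−k⁴), so d_s = 51.1·(1−0.733⁴)^(1/3) = 45.62 mm.
Area ratio A_h/A_s = d_o²(1−k²)/d_s² = (1−k²)/(1−k⁴)^(2/3) = 0.5807.
Mass saving = 1 − 0.5807 = 41.9 %.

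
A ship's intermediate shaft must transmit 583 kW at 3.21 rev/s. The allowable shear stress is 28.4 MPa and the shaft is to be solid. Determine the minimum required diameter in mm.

ω = 2π·3.21 = 20.17 rad/s, so T = P/ω = 583×10³ / 20.17 = 28910 N·m.
For a solid shaft τ_max = 16T/(πd³), so d = (16T/(π τ_allow))^(1/3) = (16·28910/(π·2.84×10^7))^(1/3) = 0.1731 m.

173 mm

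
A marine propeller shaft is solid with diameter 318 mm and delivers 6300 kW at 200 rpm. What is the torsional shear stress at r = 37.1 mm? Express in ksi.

1.61 ksi

ω = 2π·200/60 = 20.94 rad/s, so T = P/ω = 6300×10³ / 20.94 = 300800 N·m.
J = πd⁴/32 = π(0.318)⁴/32 = 1.004×10^-3 m⁴.
Shear stress varies linearly with radius: τ = T·r/J = 300800 × 0.0371 / 1.004×10^-3 = 1.112×10^7 Pa.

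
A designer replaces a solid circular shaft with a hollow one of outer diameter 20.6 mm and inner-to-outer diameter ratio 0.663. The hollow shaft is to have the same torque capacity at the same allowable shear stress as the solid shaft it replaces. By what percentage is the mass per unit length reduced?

Equal τ_max and T ⇒ the solid shaft needs d_s³ = d_o³(1−k⁴), so d_s = 20.6·(1−0.663⁴)^(1/3) = 19.18 mm.
Area ratio A_h/A_s = d_o²(1−k²)/d_s² = (1−k²)/(1−k⁴)^(2/3) = 0.6467.
Mass saving = 1 − 0.6467 = 35.3 %.

35.3 %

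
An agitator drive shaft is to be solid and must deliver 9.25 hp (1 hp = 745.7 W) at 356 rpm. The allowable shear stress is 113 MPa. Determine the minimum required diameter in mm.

20.3 mm

ω = 2π·356/60 = 37.28 rad/s, so T = P/ω = 9.25×745.7 / 37.28 = 185.0 N·m.
For a solid shaft τ_max = 16T/(πd³), so d = (16T/(π τ_allow))^(1/3) = (16·185.0/(π·1.13×10^8))^(1/3) = 0.02028 m.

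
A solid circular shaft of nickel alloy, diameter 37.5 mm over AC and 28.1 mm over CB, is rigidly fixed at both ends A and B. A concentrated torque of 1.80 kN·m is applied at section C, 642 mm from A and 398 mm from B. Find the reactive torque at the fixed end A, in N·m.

1190 N·m

Compatibility: T_A·a/J_AC = T_B·b/J_CB with T_A + T_B = T₀.
J_AC = 1.94×10^-7 m⁴, J_CB = 6.12×10^-8 m⁴, so T_A = T₀·(J_AC/a)/((J_AC/a)+(J_CB/b)) = 1193 N·m, T_B = 606.8 N·m.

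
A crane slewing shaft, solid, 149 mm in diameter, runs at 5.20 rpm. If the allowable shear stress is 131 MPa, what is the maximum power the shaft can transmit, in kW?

J = πd⁴/32 = π(0.149)⁴/32 = 4.839×10^-5 m⁴.
T_max = τ_allow·J/r = 1.31×10^8 × 4.839×10^-5 / 0.0745 = 85090 N·m.
ω = 2π·5.20/60 = 0.5445 rad/s, so P_max = T_max·ω = 4.633×10^4 W.

46.3 kW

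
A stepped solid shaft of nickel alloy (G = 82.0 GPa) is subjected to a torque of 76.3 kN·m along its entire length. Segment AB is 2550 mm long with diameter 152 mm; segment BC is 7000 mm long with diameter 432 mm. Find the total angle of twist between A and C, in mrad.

47.2 mrad

J_AB = π(0.152)⁴/32 = 5.24×10^-5 m⁴; J_BC = π(0.432)⁴/32 = 3.42×10^-3 m⁴.
θ = (T/G)·Σ L_i/J_i = (76300/82.0×10⁹)·(2.55/5.24×10^-5 + 7.00/3.42×10^-3) = 0.04718 rad.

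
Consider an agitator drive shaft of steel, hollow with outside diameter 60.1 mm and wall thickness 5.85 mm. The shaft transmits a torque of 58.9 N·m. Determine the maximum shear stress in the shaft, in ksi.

0.346 ksi

J = π(d_o⁴ − d_i⁴)/32 = π(0.0601⁴ − 0.0484⁴)/32 = 7.421×10^-7 m⁴.
τ_max = T·r/J = 58.90 × 0.0301 / 7.421×10^-7 = 2.385×10^6 Pa.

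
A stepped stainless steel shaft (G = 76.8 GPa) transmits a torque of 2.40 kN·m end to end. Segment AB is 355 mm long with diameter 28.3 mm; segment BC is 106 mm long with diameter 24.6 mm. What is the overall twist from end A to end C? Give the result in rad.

0.268 rad

J_AB = π(0.0283)⁴/32 = 6.30×10^-8 m⁴; J_BC = π(0.0246)⁴/32 = 3.60×10^-8 m⁴.
θ = (T/G)·Σ L_i/J_i = (2400/76.8×10⁹)·(0.355/6.30×10^-8 + 0.106/3.60×10^-8) = 0.2683 rad.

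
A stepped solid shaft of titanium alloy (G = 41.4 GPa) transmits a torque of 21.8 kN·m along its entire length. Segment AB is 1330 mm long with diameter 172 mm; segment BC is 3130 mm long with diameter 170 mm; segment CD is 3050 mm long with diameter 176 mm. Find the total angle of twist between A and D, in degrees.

2.60°

J_AB = π(0.172)⁴/32 = 8.59×10^-5 m⁴; J_BC = π(0.170)⁴/32 = 8.20×10^-5 m⁴; J_CD = π(0.176)⁴/32 = 9.42×10^-5 m⁴.
θ = (T/G)·Σ L_i/J_i = (21800/41.4×10⁹)·(1.33/8.59×10^-5 + 3.13/8.20×10^-5 + 3.05/9.42×10^-5) = 0.04530 rad.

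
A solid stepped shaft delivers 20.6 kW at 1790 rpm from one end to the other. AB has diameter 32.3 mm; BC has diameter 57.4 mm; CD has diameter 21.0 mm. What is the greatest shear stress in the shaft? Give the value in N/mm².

60.4 N/mm²

ω = 2π·1790/60 = 187.4 rad/s, so T = P/ω = 20.6×10³ / 187.4 = 109.9 N·m.
Under the same torque, τ_max = 16T/(πd³) is largest where d is smallest — segment CD (d = 21.0 mm).
τ_max = 16·109.9/(π·(0.0210)³) = 6.044×10^7 Pa.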